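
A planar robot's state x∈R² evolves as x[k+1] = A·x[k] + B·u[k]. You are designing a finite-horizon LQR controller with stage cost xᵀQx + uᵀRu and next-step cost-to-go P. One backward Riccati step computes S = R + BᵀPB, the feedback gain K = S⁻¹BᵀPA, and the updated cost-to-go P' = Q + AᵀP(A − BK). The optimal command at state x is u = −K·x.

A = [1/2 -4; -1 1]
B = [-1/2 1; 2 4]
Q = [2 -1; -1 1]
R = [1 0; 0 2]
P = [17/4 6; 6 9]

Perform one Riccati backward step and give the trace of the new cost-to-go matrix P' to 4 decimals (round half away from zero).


6.4844

BᵀP = [9.8750 15.0000; 28.2500 42.0000]
S = R + BᵀPB = [1 0; 0 2] + [25.0625 69.8750; 69.8750 196.2500] = [26.0625 69.8750; 69.8750 198.2500]
BᵀPA = [-10.0625 -24.5000; -27.8750 -71.0000]
K = S⁻¹·BᵀPA = [-0.1657 0.3657; -0.0822 -0.4870]
A−BK = [0.4993 -3.3301; -0.3398 2.2167]
AᵀP(A−BK) = [0.1037 -0.3960; -0.3960 3.3807]
P' = Q + AᵀP(A−BK) = [2.1037 -1.3960; -1.3960 4.3807]
tr(P') = 6.4844


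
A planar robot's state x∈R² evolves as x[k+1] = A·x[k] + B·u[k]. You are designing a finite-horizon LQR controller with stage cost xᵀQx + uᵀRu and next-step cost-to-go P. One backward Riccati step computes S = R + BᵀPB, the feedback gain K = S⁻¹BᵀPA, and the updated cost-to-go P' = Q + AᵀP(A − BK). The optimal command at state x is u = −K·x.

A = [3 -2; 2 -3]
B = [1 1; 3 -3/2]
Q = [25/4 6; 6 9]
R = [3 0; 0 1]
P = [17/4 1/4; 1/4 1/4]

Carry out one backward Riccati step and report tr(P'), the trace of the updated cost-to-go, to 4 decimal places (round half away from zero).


BᵀP = [5.0000 1.0000; 3.8750 -0.1250]
S = R + BᵀPB = [3 0; 0 1] + [8.0000 3.5000; 3.5000 4.0625] = [11.0000 3.5000; 3.5000 5.0625]
BᵀPA = [17.0000 -13.0000; 11.3750 -7.3750]
K = S⁻¹·BᵀPA = [1.0647 -0.9209; 1.5108 -0.8201]
A−BK = [0.4245 -0.2590; 1.0719 -1.4676]
AᵀP(A−BK) = [6.9640 -5.2662; -5.2662 4.2302]
P' = Q + AᵀP(A−BK) = [13.2140 0.7338; 0.7338 13.2302]
tr(P') = 26.4442

26.4442


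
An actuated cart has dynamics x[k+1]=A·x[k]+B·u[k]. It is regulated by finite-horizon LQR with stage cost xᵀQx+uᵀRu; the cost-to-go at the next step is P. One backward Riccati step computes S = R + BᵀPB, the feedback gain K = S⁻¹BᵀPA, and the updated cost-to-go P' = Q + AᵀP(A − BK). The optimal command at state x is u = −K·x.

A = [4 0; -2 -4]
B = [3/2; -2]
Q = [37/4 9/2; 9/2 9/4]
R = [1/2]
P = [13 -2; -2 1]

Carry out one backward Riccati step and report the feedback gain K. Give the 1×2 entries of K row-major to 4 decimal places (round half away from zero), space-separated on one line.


BᵀP = [23.5000 -5.0000]
S = R + BᵀPB = [1/2] + [45.2500] = [45.7500]
BᵀPA = [104.0000 20.0000]
K = S⁻¹·BᵀPA = [2.2732 0.4372]
A−BK = [0.5902 -0.6557; 2.5464 -3.1257]
AᵀP(A−BK) = [7.5847 -5.4645; -5.4645 7.2568]
P' = Q + AᵀP(A−BK) = [16.8347 -0.9645; -0.9645 9.5068]
tr(P') = 26.3415

2.2732 0.4372


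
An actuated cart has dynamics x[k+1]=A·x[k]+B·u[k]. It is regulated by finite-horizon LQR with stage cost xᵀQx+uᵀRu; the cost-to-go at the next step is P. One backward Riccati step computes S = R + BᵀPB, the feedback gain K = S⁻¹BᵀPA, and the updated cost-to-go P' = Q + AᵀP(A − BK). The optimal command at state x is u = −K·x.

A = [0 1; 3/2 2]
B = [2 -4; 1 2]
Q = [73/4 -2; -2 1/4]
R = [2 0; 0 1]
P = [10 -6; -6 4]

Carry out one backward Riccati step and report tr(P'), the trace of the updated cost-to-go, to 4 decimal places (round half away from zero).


BᵀP = [14.0000 -8.0000; -52.0000 32.0000]
S = R + BᵀPB = [2 0; 0 1] + [20.0000 -72.0000; -72.0000 272.0000] = [22.0000 -72.0000; -72.0000 273.0000]
BᵀPA = [-12.0000 -2.0000; 48.0000 12.0000]
K = S⁻¹·BᵀPA = [0.2190 0.3869; 0.2336 0.1460]
A−BK = [0.4964 0.8102; 0.8139 1.3212]
AᵀP(A−BK) = [0.4161 0.6350; 0.6350 1.0219]
P' = Q + AᵀP(A−BK) = [18.6661 -1.3650; -1.3650 1.2719]
tr(P') = 19.9380

19.9380


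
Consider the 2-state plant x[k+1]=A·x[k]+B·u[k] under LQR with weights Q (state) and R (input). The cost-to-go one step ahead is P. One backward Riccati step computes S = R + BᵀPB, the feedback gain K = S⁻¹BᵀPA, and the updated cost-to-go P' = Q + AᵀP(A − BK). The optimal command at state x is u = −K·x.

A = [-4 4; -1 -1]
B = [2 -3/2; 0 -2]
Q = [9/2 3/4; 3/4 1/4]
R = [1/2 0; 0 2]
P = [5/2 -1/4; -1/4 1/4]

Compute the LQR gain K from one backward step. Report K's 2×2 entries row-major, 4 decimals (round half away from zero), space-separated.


BᵀP = [5.0000 -0.5000; -3.2500 -0.1250]
S = R + BᵀPB = [1/2 0; 0 2] + [10.0000 -6.5000; -6.5000 5.1250] = [10.5000 -6.5000; -6.5000 7.1250]
BᵀPA = [-19.5000 20.5000; 13.1250 -12.8750]
K = S⁻¹·BᵀPA = [-1.6468 1.9155; 0.3397 -0.0595]
A−BK = [-0.1967 0.0797; -0.3205 -1.1190]
AᵀP(A−BK) = [1.6778 -1.6159; -1.6159 2.2152]
P' = Q + AᵀP(A−BK) = [6.1778 -0.8659; -0.8659 2.4652]
tr(P') = 8.6430

-1.6468 1.9155 0.3397 -0.0595


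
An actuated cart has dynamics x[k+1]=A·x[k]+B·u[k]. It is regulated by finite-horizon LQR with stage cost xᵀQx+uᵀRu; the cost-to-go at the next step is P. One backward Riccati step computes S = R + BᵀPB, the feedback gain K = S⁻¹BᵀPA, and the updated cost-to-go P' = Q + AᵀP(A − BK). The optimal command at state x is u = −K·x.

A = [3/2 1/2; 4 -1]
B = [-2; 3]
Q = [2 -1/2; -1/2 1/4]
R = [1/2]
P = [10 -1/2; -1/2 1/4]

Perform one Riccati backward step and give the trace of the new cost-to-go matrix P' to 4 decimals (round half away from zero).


9.7167

BᵀP = [-21.5000 1.7500]
S = R + BᵀPB = [1/2] + [48.2500] = [48.7500]
BᵀPA = [-25.2500 -12.5000]
K = S⁻¹·BᵀPA = [-0.5179 -0.2564]
A−BK = [0.4641 -0.0128; 5.5538 -0.2308]
AᵀP(A−BK) = [7.4218 -0.2244; -0.2244 0.0449]
P' = Q + AᵀP(A−BK) = [9.4218 -0.7244; -0.7244 0.2949]
tr(P') = 9.7167


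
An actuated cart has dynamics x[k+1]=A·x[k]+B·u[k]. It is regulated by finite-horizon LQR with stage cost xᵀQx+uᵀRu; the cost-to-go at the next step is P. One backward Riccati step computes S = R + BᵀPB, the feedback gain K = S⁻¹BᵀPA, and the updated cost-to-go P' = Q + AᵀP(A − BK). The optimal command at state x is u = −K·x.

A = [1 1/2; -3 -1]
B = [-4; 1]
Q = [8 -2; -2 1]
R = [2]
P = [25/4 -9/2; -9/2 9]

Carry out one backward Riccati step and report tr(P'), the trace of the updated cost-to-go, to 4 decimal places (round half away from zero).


43.3920

BᵀP = [-29.5000 27.0000]
S = R + BᵀPB = [2] + [145.0000] = [147.0000]
BᵀPA = [-110.5000 -41.7500]
K = S⁻¹·BᵀPA = [-0.7517 -0.2840]
A−BK = [-2.0068 -0.6361; -2.2483 -0.7160]
AᵀP(A−BK) = [31.1871 9.9915; 9.9915 3.2049]
P' = Q + AᵀP(A−BK) = [39.1871 7.9915; 7.9915 4.2049]
tr(P') = 43.3920


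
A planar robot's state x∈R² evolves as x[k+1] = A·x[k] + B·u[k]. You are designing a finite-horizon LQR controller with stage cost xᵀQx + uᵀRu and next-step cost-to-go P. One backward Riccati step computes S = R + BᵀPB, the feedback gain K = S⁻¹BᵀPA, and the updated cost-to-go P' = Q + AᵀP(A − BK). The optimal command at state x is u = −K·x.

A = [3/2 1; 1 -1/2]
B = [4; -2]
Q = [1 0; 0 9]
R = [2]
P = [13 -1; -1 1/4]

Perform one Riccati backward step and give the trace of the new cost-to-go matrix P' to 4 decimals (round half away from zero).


10.8431

BᵀP = [54.0000 -4.5000]
S = R + BᵀPB = [2] + [225.0000] = [227.0000]
BᵀPA = [76.5000 56.2500]
K = S⁻¹·BᵀPA = [0.3370 0.2478]
A−BK = [0.1520 0.0088; 1.6740 -0.0044]
AᵀP(A−BK) = [0.7192 0.1685; 0.1685 0.1239]
P' = Q + AᵀP(A−BK) = [1.7192 0.1685; 0.1685 9.1239]
tr(P') = 10.8431


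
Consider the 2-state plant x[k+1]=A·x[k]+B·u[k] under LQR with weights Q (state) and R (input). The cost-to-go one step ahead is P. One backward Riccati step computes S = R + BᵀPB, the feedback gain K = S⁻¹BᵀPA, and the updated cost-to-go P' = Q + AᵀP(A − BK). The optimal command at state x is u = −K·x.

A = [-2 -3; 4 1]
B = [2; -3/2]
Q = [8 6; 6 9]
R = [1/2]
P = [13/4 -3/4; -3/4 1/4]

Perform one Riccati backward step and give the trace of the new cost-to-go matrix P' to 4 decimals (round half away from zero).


19.1178

BᵀP = [7.6250 -1.8750]
S = R + BᵀPB = [1/2] + [18.0625] = [18.5625]
BᵀPA = [-22.7500 -24.7500]
K = S⁻¹·BᵀPA = [-1.2256 -1.3333]
A−BK = [0.4512 -0.3333; 2.1616 -1.0000]
AᵀP(A−BK) = [1.1178 0.6667; 0.6667 1.0000]
P' = Q + AᵀP(A−BK) = [9.1178 6.6667; 6.6667 10.0000]
tr(P') = 19.1178


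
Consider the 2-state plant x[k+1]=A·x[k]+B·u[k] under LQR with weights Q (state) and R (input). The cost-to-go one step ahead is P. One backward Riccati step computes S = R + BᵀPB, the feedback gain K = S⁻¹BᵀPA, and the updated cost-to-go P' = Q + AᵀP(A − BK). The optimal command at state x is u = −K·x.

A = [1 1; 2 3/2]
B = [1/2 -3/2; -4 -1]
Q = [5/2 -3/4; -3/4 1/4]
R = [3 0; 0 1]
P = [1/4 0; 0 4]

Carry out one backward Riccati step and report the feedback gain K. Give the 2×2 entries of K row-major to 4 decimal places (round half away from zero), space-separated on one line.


BᵀP = [0.1250 -16.0000; -0.3750 -4.0000]
S = R + BᵀPB = [3 0; 0 1] + [64.0625 15.8125; 15.8125 4.5625] = [67.0625 15.8125; 15.8125 5.5625]
BᵀPA = [-31.8750 -23.8750; -8.3750 -6.3750]
K = S⁻¹·BᵀPA = [-0.3648 -0.2602; -0.4685 -0.4065]
A−BK = [0.4797 0.5203; 0.0722 0.0528]
AᵀP(A−BK) = [0.6972 0.5528; 0.5528 0.4472]
P' = Q + AᵀP(A−BK) = [3.1972 -0.1972; -0.1972 0.6972]
tr(P') = 3.8943

-0.3648 -0.2602 -0.4685 -0.4065


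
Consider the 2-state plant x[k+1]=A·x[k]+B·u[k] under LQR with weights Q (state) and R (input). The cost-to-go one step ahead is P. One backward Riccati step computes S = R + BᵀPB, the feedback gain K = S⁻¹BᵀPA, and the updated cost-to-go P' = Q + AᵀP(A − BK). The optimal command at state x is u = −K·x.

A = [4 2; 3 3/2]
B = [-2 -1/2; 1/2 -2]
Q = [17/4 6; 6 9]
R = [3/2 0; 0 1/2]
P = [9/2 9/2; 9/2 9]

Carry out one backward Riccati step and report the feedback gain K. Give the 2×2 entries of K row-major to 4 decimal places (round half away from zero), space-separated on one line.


-1.3134 -0.6567 -1.9195 -0.9597

BᵀP = [-6.7500 -4.5000; -11.2500 -20.2500]
S = R + BᵀPB = [3/2 0; 0 1/2] + [11.2500 12.3750; 12.3750 46.1250] = [12.7500 12.3750; 12.3750 46.6250]
BᵀPA = [-40.5000 -20.2500; -105.7500 -52.8750]
K = S⁻¹·BᵀPA = [-1.3134 -0.6567; -1.9195 -0.9597]
A−BK = [0.4134 0.2067; -0.1823 -0.0911]
AᵀP(A−BK) = [4.8198 2.4099; 2.4099 1.2049]
P' = Q + AᵀP(A−BK) = [9.0698 8.4099; 8.4099 10.2049]
tr(P') = 19.2747


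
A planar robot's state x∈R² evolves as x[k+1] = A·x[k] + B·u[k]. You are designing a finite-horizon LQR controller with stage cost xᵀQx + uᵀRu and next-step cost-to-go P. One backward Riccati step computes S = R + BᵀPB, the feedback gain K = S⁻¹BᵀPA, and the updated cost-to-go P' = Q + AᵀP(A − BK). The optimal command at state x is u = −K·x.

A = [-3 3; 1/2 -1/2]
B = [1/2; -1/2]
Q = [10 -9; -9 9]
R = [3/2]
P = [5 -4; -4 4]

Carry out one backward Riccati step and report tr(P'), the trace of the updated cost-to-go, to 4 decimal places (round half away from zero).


BᵀP = [4.5000 -4.0000]
S = R + BᵀPB = [3/2] + [4.2500] = [5.7500]
BᵀPA = [-15.5000 15.5000]
K = S⁻¹·BᵀPA = [-2.6957 2.6957]
A−BK = [-1.6522 1.6522; -0.8478 0.8478]
AᵀP(A−BK) = [16.2174 -16.2174; -16.2174 16.2174]
P' = Q + AᵀP(A−BK) = [26.2174 -25.2174; -25.2174 25.2174]
tr(P') = 51.4348

51.4348


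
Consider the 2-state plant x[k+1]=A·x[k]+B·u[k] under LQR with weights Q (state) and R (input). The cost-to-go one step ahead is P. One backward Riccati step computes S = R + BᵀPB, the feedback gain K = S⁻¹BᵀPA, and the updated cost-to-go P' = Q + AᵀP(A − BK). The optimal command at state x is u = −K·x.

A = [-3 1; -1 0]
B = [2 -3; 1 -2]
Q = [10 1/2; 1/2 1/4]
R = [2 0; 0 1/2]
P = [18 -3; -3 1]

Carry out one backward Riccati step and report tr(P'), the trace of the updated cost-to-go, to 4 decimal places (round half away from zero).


11.6011

BᵀP = [33.0000 -5.0000; -48.0000 7.0000]
S = R + BᵀPB = [2 0; 0 1/2] + [61.0000 -89.0000; -89.0000 130.0000] = [63.0000 -89.0000; -89.0000 130.5000]
BᵀPA = [-94.0000 33.0000; 137.0000 -48.0000]
K = S⁻¹·BᵀPA = [-0.2463 0.1148; 0.8819 -0.2895]
A−BK = [0.1381 -0.0982; 1.0100 -0.6938]
AᵀP(A−BK) = [1.0366 -0.5441; -0.5441 0.3145]
P' = Q + AᵀP(A−BK) = [11.0366 -0.0441; -0.0441 0.5645]
tr(P') = 11.6011


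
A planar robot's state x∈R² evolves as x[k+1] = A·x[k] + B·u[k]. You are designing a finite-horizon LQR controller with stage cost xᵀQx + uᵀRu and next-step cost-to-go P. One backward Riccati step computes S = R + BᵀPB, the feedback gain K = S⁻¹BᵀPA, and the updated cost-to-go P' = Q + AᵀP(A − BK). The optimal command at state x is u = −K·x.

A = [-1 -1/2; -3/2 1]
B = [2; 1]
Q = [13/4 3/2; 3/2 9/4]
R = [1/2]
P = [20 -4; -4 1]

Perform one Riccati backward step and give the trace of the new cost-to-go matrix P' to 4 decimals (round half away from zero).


BᵀP = [36.0000 -7.0000]
S = R + BᵀPB = [1/2] + [65.0000] = [65.5000]
BᵀPA = [-25.5000 -25.0000]
K = S⁻¹·BᵀPA = [-0.3893 -0.3817]
A−BK = [-0.2214 0.2634; -1.1107 1.3817]
AᵀP(A−BK) = [0.3225 -0.2328; -0.2328 0.4580]
P' = Q + AᵀP(A−BK) = [3.5725 1.2672; 1.2672 2.7080]
tr(P') = 6.2805

6.2805


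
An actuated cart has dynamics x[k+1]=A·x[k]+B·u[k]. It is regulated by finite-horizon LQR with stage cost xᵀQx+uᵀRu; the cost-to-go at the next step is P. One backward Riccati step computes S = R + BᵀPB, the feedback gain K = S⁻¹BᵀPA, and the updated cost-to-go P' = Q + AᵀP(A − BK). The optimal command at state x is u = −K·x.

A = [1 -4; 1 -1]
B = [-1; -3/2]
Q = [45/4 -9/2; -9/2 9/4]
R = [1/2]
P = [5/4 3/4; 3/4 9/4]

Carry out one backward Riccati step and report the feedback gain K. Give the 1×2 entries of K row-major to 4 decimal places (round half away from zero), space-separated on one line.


BᵀP = [-2.3750 -4.1250]
S = R + BᵀPB = [1/2] + [8.5625] = [9.0625]
BᵀPA = [-6.5000 13.6250]
K = S⁻¹·BᵀPA = [-0.7172 1.5034]
A−BK = [0.2828 -2.4966; -0.0759 1.2552]
AᵀP(A−BK) = [0.3379 -1.2276; -1.2276 7.7655]
P' = Q + AᵀP(A−BK) = [11.5879 -5.7276; -5.7276 10.0155]
tr(P') = 21.6034

-0.7172 1.5034


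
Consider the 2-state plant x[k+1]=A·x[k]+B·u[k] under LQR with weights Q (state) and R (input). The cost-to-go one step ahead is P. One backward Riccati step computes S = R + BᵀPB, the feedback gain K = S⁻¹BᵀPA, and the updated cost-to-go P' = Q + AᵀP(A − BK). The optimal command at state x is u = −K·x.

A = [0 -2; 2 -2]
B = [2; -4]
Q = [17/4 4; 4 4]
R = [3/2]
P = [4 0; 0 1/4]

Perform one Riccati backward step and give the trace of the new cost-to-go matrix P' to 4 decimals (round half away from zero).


BᵀP = [8.0000 -1.0000]
S = R + BᵀPB = [3/2] + [20.0000] = [21.5000]
BᵀPA = [-2.0000 -14.0000]
K = S⁻¹·BᵀPA = [-0.0930 -0.6512]
A−BK = [0.1860 -0.6977; 1.6279 -4.6047]
AᵀP(A−BK) = [0.8140 -2.3023; -2.3023 7.8837]
P' = Q + AᵀP(A−BK) = [5.0640 1.6977; 1.6977 11.8837]
tr(P') = 16.9477

16.9477


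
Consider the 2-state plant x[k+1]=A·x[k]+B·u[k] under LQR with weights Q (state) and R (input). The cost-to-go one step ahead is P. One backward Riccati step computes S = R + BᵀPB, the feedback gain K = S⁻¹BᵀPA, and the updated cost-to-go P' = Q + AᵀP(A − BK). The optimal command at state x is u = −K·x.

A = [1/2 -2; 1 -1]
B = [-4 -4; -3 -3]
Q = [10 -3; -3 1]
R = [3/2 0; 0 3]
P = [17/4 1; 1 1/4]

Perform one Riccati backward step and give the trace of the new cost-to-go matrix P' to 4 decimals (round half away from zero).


11.2541

BᵀP = [-20.0000 -4.7500; -20.0000 -4.7500]
S = R + BᵀPB = [3/2 0; 0 3] + [94.2500 94.2500; 94.2500 94.2500] = [95.7500 94.2500; 94.2500 97.2500]
BᵀPA = [-14.7500 44.7500; -14.7500 44.7500]
K = S⁻¹·BᵀPA = [-0.1032 0.3132; -0.0516 0.1566]
A−BK = [-0.1194 -0.1207; 0.5354 0.4094]
AᵀP(A−BK) = [0.0284 -0.0702; -0.0702 0.2257]
P' = Q + AᵀP(A−BK) = [10.0284 -3.0702; -3.0702 1.2257]
tr(P') = 11.2541


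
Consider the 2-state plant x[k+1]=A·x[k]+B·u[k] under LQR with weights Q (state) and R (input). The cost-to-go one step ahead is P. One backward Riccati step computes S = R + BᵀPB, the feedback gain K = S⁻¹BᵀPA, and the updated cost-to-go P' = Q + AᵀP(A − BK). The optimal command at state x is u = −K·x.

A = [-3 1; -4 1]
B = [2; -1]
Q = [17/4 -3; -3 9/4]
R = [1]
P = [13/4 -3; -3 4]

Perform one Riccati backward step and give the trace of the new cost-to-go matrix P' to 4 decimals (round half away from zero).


BᵀP = [9.5000 -10.0000]
S = R + BᵀPB = [1] + [29.0000] = [30.0000]
BᵀPA = [11.5000 -0.5000]
K = S⁻¹·BᵀPA = [0.3833 -0.0167]
A−BK = [-3.7667 1.0333; -3.6167 0.9833]
AᵀP(A−BK) = [16.8417 -4.5583; -4.5583 1.2417]
P' = Q + AᵀP(A−BK) = [21.0917 -7.5583; -7.5583 3.4917]
tr(P') = 24.5833

24.5833


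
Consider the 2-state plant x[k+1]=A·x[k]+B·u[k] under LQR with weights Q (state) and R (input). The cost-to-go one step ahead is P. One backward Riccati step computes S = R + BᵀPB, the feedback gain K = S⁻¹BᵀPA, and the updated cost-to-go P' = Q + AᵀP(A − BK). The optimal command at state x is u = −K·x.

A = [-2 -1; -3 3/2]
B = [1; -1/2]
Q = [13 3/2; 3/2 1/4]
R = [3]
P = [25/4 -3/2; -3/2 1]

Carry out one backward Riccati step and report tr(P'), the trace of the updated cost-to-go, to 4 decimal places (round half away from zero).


27.3409

BᵀP = [7.0000 -2.0000]
S = R + BᵀPB = [3] + [8.0000] = [11.0000]
BᵀPA = [-8.0000 -10.0000]
K = S⁻¹·BᵀPA = [-0.7273 -0.9091]
A−BK = [-1.2727 -0.0909; -3.3636 1.0455]
AᵀP(A−BK) = [10.1818 0.7273; 0.7273 3.9091]
P' = Q + AᵀP(A−BK) = [23.1818 2.2273; 2.2273 4.1591]
tr(P') = 27.3409


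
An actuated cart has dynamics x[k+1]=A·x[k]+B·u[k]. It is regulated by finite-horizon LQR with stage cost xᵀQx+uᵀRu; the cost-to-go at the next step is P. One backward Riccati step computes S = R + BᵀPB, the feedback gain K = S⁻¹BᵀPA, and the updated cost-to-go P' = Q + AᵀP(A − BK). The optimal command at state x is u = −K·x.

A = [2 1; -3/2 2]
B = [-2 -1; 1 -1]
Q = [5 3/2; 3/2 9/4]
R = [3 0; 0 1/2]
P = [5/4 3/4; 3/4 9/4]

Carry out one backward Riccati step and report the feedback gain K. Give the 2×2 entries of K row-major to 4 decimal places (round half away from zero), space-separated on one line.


BᵀP = [-1.7500 0.7500; -2.0000 -3.0000]
S = R + BᵀPB = [3 0; 0 1/2] + [4.2500 1.0000; 1.0000 5.0000] = [7.2500 1.0000; 1.0000 5.5000]
BᵀPA = [-4.6250 -0.2500; 0.5000 -8.0000]
K = S⁻¹·BᵀPA = [-0.6672 0.1704; 0.2122 -1.4855]
A−BK = [0.8778 -0.1447; -0.6206 0.3441]
AᵀP(A−BK) = [2.3706 -0.8441; -0.8441 1.4084]
P' = Q + AᵀP(A−BK) = [7.3706 0.6559; 0.6559 3.6584]
tr(P') = 11.0289

-0.6672 0.1704 0.2122 -1.4855


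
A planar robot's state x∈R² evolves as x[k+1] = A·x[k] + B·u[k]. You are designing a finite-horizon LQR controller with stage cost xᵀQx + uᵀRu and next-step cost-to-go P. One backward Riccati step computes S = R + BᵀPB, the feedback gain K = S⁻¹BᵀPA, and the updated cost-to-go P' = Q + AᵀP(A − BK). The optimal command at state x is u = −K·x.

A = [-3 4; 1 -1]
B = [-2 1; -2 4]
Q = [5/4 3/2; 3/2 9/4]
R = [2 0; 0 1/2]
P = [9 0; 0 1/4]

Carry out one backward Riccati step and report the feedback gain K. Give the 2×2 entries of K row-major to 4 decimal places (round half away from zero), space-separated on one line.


BᵀP = [-18.0000 -0.5000; 9.0000 1.0000]
S = R + BᵀPB = [2 0; 0 1/2] + [37.0000 -20.0000; -20.0000 13.0000] = [39.0000 -20.0000; -20.0000 13.5000]
BᵀPA = [53.5000 -71.5000; -26.0000 35.0000]
K = S⁻¹·BᵀPA = [1.5988 -2.0968; 0.4427 -0.5138]
A−BK = [-0.2451 0.3202; 2.4269 -3.1383]
AᵀP(A−BK) = [7.2233 -9.4289; -9.4289 12.3103]
P' = Q + AᵀP(A−BK) = [8.4733 -7.9289; -7.9289 14.5603]
tr(P') = 23.0336

1.5988 -2.0968 0.4427 -0.5138


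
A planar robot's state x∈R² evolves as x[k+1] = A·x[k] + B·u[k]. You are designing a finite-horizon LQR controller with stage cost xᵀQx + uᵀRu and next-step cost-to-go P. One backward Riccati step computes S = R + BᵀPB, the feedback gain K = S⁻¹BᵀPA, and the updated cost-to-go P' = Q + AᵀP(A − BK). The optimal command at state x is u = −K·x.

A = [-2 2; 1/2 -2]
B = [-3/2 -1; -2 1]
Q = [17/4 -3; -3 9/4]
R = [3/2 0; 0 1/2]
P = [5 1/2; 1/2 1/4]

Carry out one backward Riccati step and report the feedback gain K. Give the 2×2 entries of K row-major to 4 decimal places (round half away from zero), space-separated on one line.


0.4977 -0.2685 1.1088 -1.3796

BᵀP = [-8.5000 -1.2500; -4.5000 -0.2500]
S = R + BᵀPB = [3/2 0; 0 1/2] + [15.2500 7.2500; 7.2500 4.2500] = [16.7500 7.2500; 7.2500 4.7500]
BᵀPA = [16.3750 -14.5000; 8.8750 -8.5000]
K = S⁻¹·BᵀPA = [0.4977 -0.2685; 1.1088 -1.3796]
A−BK = [-0.1447 0.2176; 0.3866 -1.1574]
AᵀP(A−BK) = [1.0723 -1.1088; -1.1088 1.3796]
P' = Q + AᵀP(A−BK) = [5.3223 -4.1088; -4.1088 3.6296]
tr(P') = 8.9520


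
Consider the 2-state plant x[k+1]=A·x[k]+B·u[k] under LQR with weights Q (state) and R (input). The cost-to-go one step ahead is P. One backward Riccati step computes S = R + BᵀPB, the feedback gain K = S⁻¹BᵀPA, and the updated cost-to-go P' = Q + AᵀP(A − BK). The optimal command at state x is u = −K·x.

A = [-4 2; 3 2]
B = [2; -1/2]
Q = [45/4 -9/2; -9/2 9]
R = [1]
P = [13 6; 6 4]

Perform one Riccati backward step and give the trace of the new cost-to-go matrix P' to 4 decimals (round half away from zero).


41.0119

BᵀP = [23.0000 10.0000]
S = R + BᵀPB = [1] + [41.0000] = [42.0000]
BᵀPA = [-62.0000 66.0000]
K = S⁻¹·BᵀPA = [-1.4762 1.5714]
A−BK = [-1.0476 -1.1429; 2.2619 2.7857]
AᵀP(A−BK) = [8.4762 5.4286; 5.4286 12.2857]
P' = Q + AᵀP(A−BK) = [19.7262 0.9286; 0.9286 21.2857]
tr(P') = 41.0119


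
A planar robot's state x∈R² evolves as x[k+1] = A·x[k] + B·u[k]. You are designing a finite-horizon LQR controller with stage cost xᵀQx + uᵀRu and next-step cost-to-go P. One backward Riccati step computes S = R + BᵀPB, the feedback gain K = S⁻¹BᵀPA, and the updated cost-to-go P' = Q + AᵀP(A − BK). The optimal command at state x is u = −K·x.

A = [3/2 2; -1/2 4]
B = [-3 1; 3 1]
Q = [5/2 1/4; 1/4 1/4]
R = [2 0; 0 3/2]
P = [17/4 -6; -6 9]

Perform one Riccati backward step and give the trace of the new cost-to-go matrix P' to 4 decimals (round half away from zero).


6.0663

BᵀP = [-30.7500 45.0000; -1.7500 3.0000]
S = R + BᵀPB = [2 0; 0 3/2] + [227.2500 14.2500; 14.2500 1.2500] = [229.2500 14.2500; 14.2500 2.7500]
BᵀPA = [-68.6250 118.5000; -4.1250 8.5000]
K = S⁻¹·BᵀPA = [-0.3040 0.4791; 0.0755 0.6084]
A−BK = [0.5124 2.8289; 0.3366 1.9544]
AᵀP(A−BK) = [0.2593 0.1369; 0.1369 3.0570]
P' = Q + AᵀP(A−BK) = [2.7593 0.3869; 0.3869 3.3070]
tr(P') = 6.0663


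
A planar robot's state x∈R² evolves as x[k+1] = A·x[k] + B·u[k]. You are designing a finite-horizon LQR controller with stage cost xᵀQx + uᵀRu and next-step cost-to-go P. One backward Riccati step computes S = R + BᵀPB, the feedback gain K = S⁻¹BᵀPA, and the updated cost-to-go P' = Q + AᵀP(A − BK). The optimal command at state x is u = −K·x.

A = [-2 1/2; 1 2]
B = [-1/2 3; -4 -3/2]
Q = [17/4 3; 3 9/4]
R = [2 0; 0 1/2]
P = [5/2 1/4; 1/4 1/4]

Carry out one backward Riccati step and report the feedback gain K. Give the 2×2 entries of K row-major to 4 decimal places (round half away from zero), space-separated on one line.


0.0123 -0.3660 -0.6481 0.1154

BᵀP = [-2.2500 -1.1250; 7.1250 0.3750]
S = R + BᵀPB = [2 0; 0 1/2] + [5.6250 -5.0625; -5.0625 20.8125] = [7.6250 -5.0625; -5.0625 21.3125]
BᵀPA = [3.3750 -3.3750; -13.8750 4.3125]
K = S⁻¹·BᵀPA = [0.0123 -0.3660; -0.6481 0.1154]
A−BK = [-0.0495 -0.0292; 0.0772 0.7091]
AᵀP(A−BK) = [0.2160 -0.0385; -0.0385 0.3921]
P' = Q + AᵀP(A−BK) = [4.4660 2.9615; 2.9615 2.6421]
tr(P') = 7.1081


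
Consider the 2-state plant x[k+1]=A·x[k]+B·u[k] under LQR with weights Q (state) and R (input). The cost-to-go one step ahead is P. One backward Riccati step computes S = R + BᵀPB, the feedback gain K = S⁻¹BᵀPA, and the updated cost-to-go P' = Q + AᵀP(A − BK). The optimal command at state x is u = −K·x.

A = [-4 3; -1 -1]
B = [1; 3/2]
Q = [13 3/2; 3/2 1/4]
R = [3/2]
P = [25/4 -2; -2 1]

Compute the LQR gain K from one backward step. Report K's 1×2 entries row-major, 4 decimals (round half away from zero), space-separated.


-3.1250 2.5625

BᵀP = [3.2500 -0.5000]
S = R + BᵀPB = [3/2] + [2.5000] = [4.0000]
BᵀPA = [-12.5000 10.2500]
K = S⁻¹·BᵀPA = [-3.1250 2.5625]
A−BK = [-0.8750 0.4375; 3.6875 -4.8438]
AᵀP(A−BK) = [45.9375 -43.9688; -43.9688 42.9844]
P' = Q + AᵀP(A−BK) = [58.9375 -42.4688; -42.4688 43.2344]
tr(P') = 102.1719


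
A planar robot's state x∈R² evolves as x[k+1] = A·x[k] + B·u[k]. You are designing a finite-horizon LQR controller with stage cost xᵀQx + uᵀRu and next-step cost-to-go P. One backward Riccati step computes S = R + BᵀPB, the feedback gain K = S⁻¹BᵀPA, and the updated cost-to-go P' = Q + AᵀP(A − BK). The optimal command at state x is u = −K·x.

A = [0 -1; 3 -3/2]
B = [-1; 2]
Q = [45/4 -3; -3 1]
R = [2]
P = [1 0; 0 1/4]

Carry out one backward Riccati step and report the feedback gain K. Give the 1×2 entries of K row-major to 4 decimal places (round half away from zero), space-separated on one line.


BᵀP = [-1.0000 0.5000]
S = R + BᵀPB = [2] + [2.0000] = [4.0000]
BᵀPA = [1.5000 0.2500]
K = S⁻¹·BᵀPA = [0.3750 0.0625]
A−BK = [0.3750 -0.9375; 2.2500 -1.6250]
AᵀP(A−BK) = [1.6875 -1.2188; -1.2188 1.5469]
P' = Q + AᵀP(A−BK) = [12.9375 -4.2188; -4.2188 2.5469]
tr(P') = 15.4844

0.3750 0.0625


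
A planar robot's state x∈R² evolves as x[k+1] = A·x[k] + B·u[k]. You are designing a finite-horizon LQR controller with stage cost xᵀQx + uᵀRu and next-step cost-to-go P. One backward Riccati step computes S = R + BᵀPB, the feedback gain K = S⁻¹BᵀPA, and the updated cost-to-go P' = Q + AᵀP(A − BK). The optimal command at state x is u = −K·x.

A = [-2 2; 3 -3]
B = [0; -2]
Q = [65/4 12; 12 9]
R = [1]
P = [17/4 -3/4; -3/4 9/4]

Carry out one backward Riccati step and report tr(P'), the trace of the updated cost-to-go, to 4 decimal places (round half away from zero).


63.3000

BᵀP = [1.5000 -4.5000]
S = R + BᵀPB = [1] + [9.0000] = [10.0000]
BᵀPA = [-16.5000 16.5000]
K = S⁻¹·BᵀPA = [-1.6500 1.6500]
A−BK = [-2.0000 2.0000; -0.3000 0.3000]
AᵀP(A−BK) = [19.0250 -19.0250; -19.0250 19.0250]
P' = Q + AᵀP(A−BK) = [35.2750 -7.0250; -7.0250 28.0250]
tr(P') = 63.3000


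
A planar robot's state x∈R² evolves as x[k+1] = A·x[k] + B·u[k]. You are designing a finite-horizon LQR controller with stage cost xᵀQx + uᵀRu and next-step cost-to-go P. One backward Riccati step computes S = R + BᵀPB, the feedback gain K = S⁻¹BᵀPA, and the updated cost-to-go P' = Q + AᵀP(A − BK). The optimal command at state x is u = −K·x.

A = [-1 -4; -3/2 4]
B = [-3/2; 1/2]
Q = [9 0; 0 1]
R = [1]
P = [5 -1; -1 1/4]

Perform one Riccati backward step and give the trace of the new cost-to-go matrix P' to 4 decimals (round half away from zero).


19.0102

BᵀP = [-8.0000 1.6250]
S = R + BᵀPB = [1] + [12.8125] = [13.8125]
BᵀPA = [5.5625 38.5000]
K = S⁻¹·BᵀPA = [0.4027 2.7873]
A−BK = [-0.3959 0.1810; -1.7014 2.6063]
AᵀP(A−BK) = [0.3224 0.9955; 0.9955 8.6878]
P' = Q + AᵀP(A−BK) = [9.3224 0.9955; 0.9955 9.6878]
tr(P') = 19.0102


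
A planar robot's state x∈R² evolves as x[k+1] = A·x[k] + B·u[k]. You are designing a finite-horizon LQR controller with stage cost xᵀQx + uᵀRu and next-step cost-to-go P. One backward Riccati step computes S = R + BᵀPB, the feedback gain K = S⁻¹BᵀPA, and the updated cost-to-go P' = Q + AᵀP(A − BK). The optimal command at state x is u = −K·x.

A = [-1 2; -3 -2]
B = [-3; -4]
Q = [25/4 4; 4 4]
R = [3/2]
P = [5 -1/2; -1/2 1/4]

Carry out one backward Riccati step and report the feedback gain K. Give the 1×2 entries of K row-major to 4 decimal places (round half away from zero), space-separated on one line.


0.2987 -0.7013

BᵀP = [-13.0000 0.5000]
S = R + BᵀPB = [3/2] + [37.0000] = [38.5000]
BᵀPA = [11.5000 -27.0000]
K = S⁻¹·BᵀPA = [0.2987 -0.7013]
A−BK = [-0.1039 -0.1039; -1.8052 -4.8052]
AᵀP(A−BK) = [0.8149 1.5649; 1.5649 6.0649]
P' = Q + AᵀP(A−BK) = [7.0649 5.5649; 5.5649 10.0649]
tr(P') = 17.1299


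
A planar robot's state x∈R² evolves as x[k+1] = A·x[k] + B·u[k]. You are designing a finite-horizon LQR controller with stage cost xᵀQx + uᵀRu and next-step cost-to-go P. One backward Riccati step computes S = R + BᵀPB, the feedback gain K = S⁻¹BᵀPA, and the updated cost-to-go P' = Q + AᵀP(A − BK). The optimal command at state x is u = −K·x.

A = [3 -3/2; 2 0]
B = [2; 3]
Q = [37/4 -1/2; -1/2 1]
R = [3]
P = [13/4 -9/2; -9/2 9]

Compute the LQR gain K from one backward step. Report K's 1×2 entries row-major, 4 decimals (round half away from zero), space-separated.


BᵀP = [-7.0000 18.0000]
S = R + BᵀPB = [3] + [40.0000] = [43.0000]
BᵀPA = [15.0000 10.5000]
K = S⁻¹·BᵀPA = [0.3488 0.2442]
A−BK = [2.3023 -1.9884; 0.9535 -0.7326]
AᵀP(A−BK) = [6.0174 -4.7878; -4.7878 4.7485]
P' = Q + AᵀP(A−BK) = [15.2674 -5.2878; -5.2878 5.7485]
tr(P') = 21.0160

0.3488 0.2442


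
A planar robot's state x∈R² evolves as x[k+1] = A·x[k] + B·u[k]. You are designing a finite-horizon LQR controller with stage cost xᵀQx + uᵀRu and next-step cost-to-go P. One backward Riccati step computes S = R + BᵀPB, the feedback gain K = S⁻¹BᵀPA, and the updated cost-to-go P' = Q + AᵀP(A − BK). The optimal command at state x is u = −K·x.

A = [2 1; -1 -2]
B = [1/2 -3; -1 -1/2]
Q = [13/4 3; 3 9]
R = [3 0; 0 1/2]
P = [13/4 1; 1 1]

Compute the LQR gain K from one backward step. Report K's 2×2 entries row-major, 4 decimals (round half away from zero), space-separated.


0.2446 0.3925 -0.5031 -0.0792

BᵀP = [0.6250 -0.5000; -10.2500 -3.5000]
S = R + BᵀPB = [3 0; 0 1/2] + [0.8125 -1.6250; -1.6250 32.5000] = [3.8125 -1.6250; -1.6250 33.0000]
BᵀPA = [1.7500 1.6250; -17.0000 -3.2500]
K = S⁻¹·BᵀPA = [0.2446 0.3925; -0.5031 -0.0792]
A−BK = [0.3684 0.5663; -1.0070 -1.6471]
AᵀP(A−BK) = [1.0192 1.4675; 1.4675 2.3549]
P' = Q + AᵀP(A−BK) = [4.2692 4.4675; 4.4675 11.3549]
tr(P') = 15.6241


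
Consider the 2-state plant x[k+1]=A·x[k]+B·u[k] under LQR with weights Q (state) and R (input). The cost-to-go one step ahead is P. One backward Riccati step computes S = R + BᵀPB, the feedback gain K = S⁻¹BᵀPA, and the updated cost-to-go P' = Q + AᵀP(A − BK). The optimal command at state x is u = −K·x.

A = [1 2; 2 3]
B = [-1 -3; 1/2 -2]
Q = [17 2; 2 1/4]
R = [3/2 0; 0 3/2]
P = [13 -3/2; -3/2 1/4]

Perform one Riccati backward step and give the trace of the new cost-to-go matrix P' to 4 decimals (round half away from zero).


18.2934

BᵀP = [-13.7500 1.6250; -36.0000 4.0000]
S = R + BᵀPB = [3/2 0; 0 3/2] + [14.5625 38.0000; 38.0000 100.0000] = [16.0625 38.0000; 38.0000 101.5000]
BᵀPA = [-10.5000 -22.6250; -28.0000 -60.0000]
K = S⁻¹·BᵀPA = [-0.0094 -0.0882; -0.2723 -0.5581]
A−BK = [0.1736 0.2375; 1.4600 1.9279]
AᵀP(A−BK) = [0.2757 0.4468; 0.4468 0.7677]
P' = Q + AᵀP(A−BK) = [17.2757 2.4468; 2.4468 1.0177]
tr(P') = 18.2934


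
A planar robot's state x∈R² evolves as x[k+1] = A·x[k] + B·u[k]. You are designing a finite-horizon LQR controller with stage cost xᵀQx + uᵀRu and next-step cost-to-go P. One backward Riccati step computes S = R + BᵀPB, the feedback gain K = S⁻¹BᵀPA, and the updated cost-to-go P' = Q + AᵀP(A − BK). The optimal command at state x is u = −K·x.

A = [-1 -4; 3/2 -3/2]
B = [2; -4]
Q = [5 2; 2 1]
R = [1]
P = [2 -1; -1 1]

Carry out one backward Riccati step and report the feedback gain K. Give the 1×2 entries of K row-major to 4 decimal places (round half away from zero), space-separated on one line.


-0.4146 -0.5610

BᵀP = [8.0000 -6.0000]
S = R + BᵀPB = [1] + [40.0000] = [41.0000]
BᵀPA = [-17.0000 -23.0000]
K = S⁻¹·BᵀPA = [-0.4146 -0.5610]
A−BK = [-0.1707 -2.8780; -0.1585 -3.7439]
AᵀP(A−BK) = [0.2012 0.7134; 0.7134 9.3476]
P' = Q + AᵀP(A−BK) = [5.2012 2.7134; 2.7134 10.3476]
tr(P') = 15.5488


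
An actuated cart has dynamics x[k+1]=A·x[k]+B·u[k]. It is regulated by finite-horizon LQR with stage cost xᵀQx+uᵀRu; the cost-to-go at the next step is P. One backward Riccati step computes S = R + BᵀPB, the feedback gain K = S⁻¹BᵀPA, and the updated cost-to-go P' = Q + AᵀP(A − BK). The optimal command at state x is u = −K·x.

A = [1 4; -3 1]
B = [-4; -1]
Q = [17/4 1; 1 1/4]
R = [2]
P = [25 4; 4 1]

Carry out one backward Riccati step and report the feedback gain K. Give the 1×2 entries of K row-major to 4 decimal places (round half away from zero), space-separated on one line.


-0.1218 -0.9954

BᵀP = [-104.0000 -17.0000]
S = R + BᵀPB = [2] + [433.0000] = [435.0000]
BᵀPA = [-53.0000 -433.0000]
K = S⁻¹·BᵀPA = [-0.1218 -0.9954]
A−BK = [0.5126 0.0184; -3.1218 0.0046]
AᵀP(A−BK) = [3.5425 0.2437; 0.2437 1.9908]
P' = Q + AᵀP(A−BK) = [7.7925 1.2437; 1.2437 2.2408]
tr(P') = 10.0333


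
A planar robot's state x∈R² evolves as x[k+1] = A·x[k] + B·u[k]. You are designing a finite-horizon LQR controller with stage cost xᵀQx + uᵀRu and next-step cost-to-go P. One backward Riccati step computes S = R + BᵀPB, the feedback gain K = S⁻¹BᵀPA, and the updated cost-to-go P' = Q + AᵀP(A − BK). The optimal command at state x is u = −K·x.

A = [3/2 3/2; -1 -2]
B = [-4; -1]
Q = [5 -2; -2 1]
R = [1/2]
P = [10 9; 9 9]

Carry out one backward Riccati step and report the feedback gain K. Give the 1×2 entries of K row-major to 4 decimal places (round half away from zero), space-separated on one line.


BᵀP = [-49.0000 -45.0000]
S = R + BᵀPB = [1/2] + [241.0000] = [241.5000]
BᵀPA = [-28.5000 16.5000]
K = S⁻¹·BᵀPA = [-0.1180 0.0683]
A−BK = [1.0280 1.7733; -1.1180 -1.9317]
AᵀP(A−BK) = [1.1366 1.9472; 1.9472 3.3727]
P' = Q + AᵀP(A−BK) = [6.1366 -0.0528; -0.0528 4.3727]
tr(P') = 10.5093

-0.1180 0.0683


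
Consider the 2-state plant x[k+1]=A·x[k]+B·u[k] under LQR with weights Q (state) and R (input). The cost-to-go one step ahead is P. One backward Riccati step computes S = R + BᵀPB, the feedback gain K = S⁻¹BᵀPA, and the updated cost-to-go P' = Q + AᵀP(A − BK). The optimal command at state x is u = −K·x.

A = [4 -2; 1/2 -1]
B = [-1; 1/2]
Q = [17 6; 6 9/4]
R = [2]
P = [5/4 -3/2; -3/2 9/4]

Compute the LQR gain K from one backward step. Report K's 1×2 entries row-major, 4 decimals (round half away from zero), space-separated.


BᵀP = [-2.0000 2.6250]
S = R + BᵀPB = [2] + [3.3125] = [5.3125]
BᵀPA = [-6.6875 1.3750]
K = S⁻¹·BᵀPA = [-1.2588 0.2588]
A−BK = [2.7412 -1.7412; 1.1294 -1.1294]
AᵀP(A−BK) = [6.1441 -1.8941; -1.8941 0.8941]
P' = Q + AᵀP(A−BK) = [23.1441 4.1059; 4.1059 3.1441]
tr(P') = 26.2882

-1.2588 0.2588


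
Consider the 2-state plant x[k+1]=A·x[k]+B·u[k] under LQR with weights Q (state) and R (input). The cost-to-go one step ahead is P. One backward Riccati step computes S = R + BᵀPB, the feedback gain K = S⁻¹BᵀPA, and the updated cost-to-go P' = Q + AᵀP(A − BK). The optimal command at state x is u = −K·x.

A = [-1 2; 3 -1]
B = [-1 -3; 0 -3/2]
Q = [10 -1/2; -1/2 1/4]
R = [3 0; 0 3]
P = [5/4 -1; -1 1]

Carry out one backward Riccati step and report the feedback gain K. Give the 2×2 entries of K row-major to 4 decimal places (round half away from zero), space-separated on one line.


BᵀP = [-1.2500 1.0000; -2.2500 1.5000]
S = R + BᵀPB = [3 0; 0 3] + [1.2500 2.2500; 2.2500 4.5000] = [4.2500 2.2500; 2.2500 7.5000]
BᵀPA = [4.2500 -3.5000; 6.7500 -6.0000]
K = S⁻¹·BᵀPA = [0.6224 -0.4755; 0.7133 -0.6573]
A−BK = [1.7622 -0.4476; 4.0699 -1.9860]
AᵀP(A−BK) = [8.7902 -6.0420; -6.0420 4.3916]
P' = Q + AᵀP(A−BK) = [18.7902 -6.5420; -6.5420 4.6416]
tr(P') = 23.4318

0.6224 -0.4755 0.7133 -0.6573


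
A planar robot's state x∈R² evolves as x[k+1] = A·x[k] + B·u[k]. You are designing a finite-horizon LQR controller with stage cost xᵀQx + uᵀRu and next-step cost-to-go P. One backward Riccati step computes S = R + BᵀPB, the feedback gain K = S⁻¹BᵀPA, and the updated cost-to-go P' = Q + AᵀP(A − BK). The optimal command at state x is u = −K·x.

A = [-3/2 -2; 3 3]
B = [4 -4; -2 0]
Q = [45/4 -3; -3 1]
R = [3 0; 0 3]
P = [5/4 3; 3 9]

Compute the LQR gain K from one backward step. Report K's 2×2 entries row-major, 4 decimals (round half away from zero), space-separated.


-1.1203 -1.1139 -1.0443 -0.9367

BᵀP = [-1.0000 -6.0000; -5.0000 -12.0000]
S = R + BᵀPB = [3 0; 0 3] + [8.0000 4.0000; 4.0000 20.0000] = [11.0000 4.0000; 4.0000 23.0000]
BᵀPA = [-16.5000 -16.0000; -28.5000 -26.0000]
K = S⁻¹·BᵀPA = [-1.1203 -1.1139; -1.0443 -0.9367]
A−BK = [-1.1962 -1.2911; 0.7595 0.7722]
AᵀP(A−BK) = [8.5657 8.1741; 8.1741 7.8228]
P' = Q + AᵀP(A−BK) = [19.8157 5.1741; 5.1741 8.8228]
tr(P') = 28.6384


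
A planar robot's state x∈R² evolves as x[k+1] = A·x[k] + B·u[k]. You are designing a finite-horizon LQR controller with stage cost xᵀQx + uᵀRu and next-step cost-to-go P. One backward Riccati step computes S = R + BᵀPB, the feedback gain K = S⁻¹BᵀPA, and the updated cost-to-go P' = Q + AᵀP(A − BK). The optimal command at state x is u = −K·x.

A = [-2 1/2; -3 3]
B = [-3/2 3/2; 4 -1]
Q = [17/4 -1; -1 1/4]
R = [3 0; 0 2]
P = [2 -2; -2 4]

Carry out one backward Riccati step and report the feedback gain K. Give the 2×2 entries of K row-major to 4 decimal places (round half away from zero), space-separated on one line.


BᵀP = [-11.0000 19.0000; 5.0000 -7.0000]
S = R + BᵀPB = [3 0; 0 2] + [92.5000 -35.5000; -35.5000 14.5000] = [95.5000 -35.5000; -35.5000 16.5000]
BᵀPA = [-35.0000 51.5000; 11.0000 -18.5000]
K = S⁻¹·BᵀPA = [-0.5927 0.6117; -0.6086 0.1949]
A−BK = [-1.9762 1.1252; -1.2377 0.7480]
AᵀP(A−BK) = [5.9493 -3.7338; -3.7338 2.6022]
P' = Q + AᵀP(A−BK) = [10.1993 -4.7338; -4.7338 2.8522]
tr(P') = 13.0515

-0.5927 0.6117 -0.6086 0.1949


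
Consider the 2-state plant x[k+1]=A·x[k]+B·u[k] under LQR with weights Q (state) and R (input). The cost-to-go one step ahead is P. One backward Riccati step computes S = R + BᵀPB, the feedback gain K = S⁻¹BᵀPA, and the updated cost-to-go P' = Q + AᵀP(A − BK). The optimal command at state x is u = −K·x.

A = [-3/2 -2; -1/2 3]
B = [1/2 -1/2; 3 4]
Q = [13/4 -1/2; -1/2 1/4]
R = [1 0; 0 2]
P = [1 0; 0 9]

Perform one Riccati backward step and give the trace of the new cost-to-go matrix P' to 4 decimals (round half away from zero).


8.8662

BᵀP = [0.5000 27.0000; -0.5000 36.0000]
S = R + BᵀPB = [1 0; 0 2] + [81.2500 107.7500; 107.7500 144.2500] = [82.2500 107.7500; 107.7500 146.2500]
BᵀPA = [-14.2500 80.0000; -17.2500 109.0000]
K = S⁻¹·BᵀPA = [-0.5379 -0.1068; 0.2783 0.8240]
A−BK = [-1.0919 -1.5346; 0.0003 0.0245]
AᵀP(A−BK) = [1.6365 2.1918; 2.1918 3.7297]
P' = Q + AᵀP(A−BK) = [4.8865 1.6918; 1.6918 3.9797]
tr(P') = 8.8662


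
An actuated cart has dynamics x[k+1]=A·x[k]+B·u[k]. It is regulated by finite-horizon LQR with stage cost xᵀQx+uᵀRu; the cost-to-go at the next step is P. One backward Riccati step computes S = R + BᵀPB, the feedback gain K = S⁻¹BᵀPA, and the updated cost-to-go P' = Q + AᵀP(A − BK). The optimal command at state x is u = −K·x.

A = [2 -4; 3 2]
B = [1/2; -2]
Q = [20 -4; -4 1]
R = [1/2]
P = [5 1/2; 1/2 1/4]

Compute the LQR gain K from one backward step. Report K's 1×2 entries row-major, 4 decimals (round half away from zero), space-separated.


1.2857 -3.7143

BᵀP = [1.5000 -0.2500]
S = R + BᵀPB = [1/2] + [1.2500] = [1.7500]
BᵀPA = [2.2500 -6.5000]
K = S⁻¹·BᵀPA = [1.2857 -3.7143]
A−BK = [1.3571 -2.1429; 5.5714 -5.4286]
AᵀP(A−BK) = [25.3571 -34.1429; -34.1429 48.8571]
P' = Q + AᵀP(A−BK) = [45.3571 -38.1429; -38.1429 49.8571]
tr(P') = 95.2143
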